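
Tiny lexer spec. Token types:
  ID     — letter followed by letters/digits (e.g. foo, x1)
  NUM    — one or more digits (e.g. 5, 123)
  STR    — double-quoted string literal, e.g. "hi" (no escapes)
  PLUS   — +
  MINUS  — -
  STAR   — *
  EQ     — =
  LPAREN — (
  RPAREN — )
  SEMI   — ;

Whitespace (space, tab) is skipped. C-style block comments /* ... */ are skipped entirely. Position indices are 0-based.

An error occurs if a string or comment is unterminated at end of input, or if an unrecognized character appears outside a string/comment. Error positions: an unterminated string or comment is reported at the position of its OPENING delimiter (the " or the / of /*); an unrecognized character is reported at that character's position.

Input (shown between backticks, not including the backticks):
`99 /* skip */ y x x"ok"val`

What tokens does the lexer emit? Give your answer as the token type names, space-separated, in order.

pos=0: emit NUM '99' (now at pos=2)
pos=3: enter COMMENT mode (saw '/*')
exit COMMENT mode (now at pos=13)
pos=14: emit ID 'y' (now at pos=15)
pos=16: emit ID 'x' (now at pos=17)
pos=18: emit ID 'x' (now at pos=19)
pos=19: enter STRING mode
pos=19: emit STR "ok" (now at pos=23)
pos=23: emit ID 'val' (now at pos=26)
DONE. 6 tokens: [NUM, ID, ID, ID, STR, ID]

Answer: NUM ID ID ID STR ID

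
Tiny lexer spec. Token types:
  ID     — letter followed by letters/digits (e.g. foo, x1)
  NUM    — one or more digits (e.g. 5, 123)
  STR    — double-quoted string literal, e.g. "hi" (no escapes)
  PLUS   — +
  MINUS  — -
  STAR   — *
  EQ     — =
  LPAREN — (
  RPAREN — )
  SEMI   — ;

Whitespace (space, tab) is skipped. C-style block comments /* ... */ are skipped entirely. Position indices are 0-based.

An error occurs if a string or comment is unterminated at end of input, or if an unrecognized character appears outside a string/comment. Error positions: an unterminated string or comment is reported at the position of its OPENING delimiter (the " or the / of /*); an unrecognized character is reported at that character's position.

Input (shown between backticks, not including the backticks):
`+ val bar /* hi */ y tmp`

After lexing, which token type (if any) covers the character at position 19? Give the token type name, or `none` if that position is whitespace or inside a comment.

Answer: ID

Derivation:
pos=0: emit PLUS '+'
pos=2: emit ID 'val' (now at pos=5)
pos=6: emit ID 'bar' (now at pos=9)
pos=10: enter COMMENT mode (saw '/*')
exit COMMENT mode (now at pos=18)
pos=19: emit ID 'y' (now at pos=20)
pos=21: emit ID 'tmp' (now at pos=24)
DONE. 5 tokens: [PLUS, ID, ID, ID, ID]
Position 19: char is 'y' -> ID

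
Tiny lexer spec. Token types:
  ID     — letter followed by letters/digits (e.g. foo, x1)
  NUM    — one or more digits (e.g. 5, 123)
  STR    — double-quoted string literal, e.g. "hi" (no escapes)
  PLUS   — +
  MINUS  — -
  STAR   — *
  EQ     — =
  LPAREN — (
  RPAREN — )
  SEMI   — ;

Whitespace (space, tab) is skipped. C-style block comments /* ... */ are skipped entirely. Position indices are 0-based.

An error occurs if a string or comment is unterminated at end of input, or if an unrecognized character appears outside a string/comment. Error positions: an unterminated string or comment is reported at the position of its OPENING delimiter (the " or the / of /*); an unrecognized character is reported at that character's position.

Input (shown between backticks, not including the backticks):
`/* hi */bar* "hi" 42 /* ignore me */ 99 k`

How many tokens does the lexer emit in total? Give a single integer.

pos=0: enter COMMENT mode (saw '/*')
exit COMMENT mode (now at pos=8)
pos=8: emit ID 'bar' (now at pos=11)
pos=11: emit STAR '*'
pos=13: enter STRING mode
pos=13: emit STR "hi" (now at pos=17)
pos=18: emit NUM '42' (now at pos=20)
pos=21: enter COMMENT mode (saw '/*')
exit COMMENT mode (now at pos=36)
pos=37: emit NUM '99' (now at pos=39)
pos=40: emit ID 'k' (now at pos=41)
DONE. 6 tokens: [ID, STAR, STR, NUM, NUM, ID]

Answer: 6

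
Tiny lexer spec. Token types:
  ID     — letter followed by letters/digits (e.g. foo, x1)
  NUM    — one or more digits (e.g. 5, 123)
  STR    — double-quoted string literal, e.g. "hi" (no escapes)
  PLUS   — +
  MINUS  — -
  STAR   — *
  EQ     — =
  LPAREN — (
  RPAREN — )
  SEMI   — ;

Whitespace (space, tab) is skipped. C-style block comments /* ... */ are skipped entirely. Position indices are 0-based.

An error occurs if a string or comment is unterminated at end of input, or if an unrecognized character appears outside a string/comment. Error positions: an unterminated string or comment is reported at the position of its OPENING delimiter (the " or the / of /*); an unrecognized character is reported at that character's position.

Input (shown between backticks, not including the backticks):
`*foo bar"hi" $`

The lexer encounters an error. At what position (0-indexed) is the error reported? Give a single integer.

Answer: 13

Derivation:
pos=0: emit STAR '*'
pos=1: emit ID 'foo' (now at pos=4)
pos=5: emit ID 'bar' (now at pos=8)
pos=8: enter STRING mode
pos=8: emit STR "hi" (now at pos=12)
pos=13: ERROR — unrecognized char '$'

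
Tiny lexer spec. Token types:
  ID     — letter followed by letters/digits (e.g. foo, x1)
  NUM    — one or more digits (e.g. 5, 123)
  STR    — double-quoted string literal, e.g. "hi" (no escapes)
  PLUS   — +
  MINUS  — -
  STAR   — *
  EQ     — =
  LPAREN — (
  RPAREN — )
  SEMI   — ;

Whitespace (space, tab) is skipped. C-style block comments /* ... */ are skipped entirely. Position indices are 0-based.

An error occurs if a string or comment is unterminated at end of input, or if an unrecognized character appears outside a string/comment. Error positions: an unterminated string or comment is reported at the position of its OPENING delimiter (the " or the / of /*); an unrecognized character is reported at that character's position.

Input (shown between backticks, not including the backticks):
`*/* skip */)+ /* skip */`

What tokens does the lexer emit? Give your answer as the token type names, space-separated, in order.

Answer: STAR RPAREN PLUS

Derivation:
pos=0: emit STAR '*'
pos=1: enter COMMENT mode (saw '/*')
exit COMMENT mode (now at pos=11)
pos=11: emit RPAREN ')'
pos=12: emit PLUS '+'
pos=14: enter COMMENT mode (saw '/*')
exit COMMENT mode (now at pos=24)
DONE. 3 tokens: [STAR, RPAREN, PLUS]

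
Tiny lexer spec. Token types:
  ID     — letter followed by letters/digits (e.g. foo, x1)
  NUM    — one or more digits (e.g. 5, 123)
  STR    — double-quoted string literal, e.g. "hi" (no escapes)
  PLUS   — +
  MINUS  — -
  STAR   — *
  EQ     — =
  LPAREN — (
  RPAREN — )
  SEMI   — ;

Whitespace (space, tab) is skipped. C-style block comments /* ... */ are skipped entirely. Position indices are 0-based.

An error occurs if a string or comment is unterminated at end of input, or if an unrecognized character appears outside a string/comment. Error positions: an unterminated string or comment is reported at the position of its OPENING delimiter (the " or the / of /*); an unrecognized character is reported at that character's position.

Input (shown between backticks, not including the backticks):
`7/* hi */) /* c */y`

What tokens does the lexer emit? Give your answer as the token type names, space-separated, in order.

Answer: NUM RPAREN ID

Derivation:
pos=0: emit NUM '7' (now at pos=1)
pos=1: enter COMMENT mode (saw '/*')
exit COMMENT mode (now at pos=9)
pos=9: emit RPAREN ')'
pos=11: enter COMMENT mode (saw '/*')
exit COMMENT mode (now at pos=18)
pos=18: emit ID 'y' (now at pos=19)
DONE. 3 tokens: [NUM, RPAREN, ID]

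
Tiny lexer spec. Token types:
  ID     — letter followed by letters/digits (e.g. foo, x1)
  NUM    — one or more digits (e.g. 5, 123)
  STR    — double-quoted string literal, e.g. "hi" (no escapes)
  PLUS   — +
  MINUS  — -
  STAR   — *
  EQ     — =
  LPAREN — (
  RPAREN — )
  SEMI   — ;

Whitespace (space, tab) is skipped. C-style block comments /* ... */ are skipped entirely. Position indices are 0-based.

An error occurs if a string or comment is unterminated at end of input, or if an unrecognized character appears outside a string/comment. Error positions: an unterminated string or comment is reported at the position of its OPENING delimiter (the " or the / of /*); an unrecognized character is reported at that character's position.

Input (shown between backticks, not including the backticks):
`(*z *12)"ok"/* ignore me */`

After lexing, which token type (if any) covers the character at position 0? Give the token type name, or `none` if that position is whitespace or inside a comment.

pos=0: emit LPAREN '('
pos=1: emit STAR '*'
pos=2: emit ID 'z' (now at pos=3)
pos=4: emit STAR '*'
pos=5: emit NUM '12' (now at pos=7)
pos=7: emit RPAREN ')'
pos=8: enter STRING mode
pos=8: emit STR "ok" (now at pos=12)
pos=12: enter COMMENT mode (saw '/*')
exit COMMENT mode (now at pos=27)
DONE. 7 tokens: [LPAREN, STAR, ID, STAR, NUM, RPAREN, STR]
Position 0: char is '(' -> LPAREN

Answer: LPAREN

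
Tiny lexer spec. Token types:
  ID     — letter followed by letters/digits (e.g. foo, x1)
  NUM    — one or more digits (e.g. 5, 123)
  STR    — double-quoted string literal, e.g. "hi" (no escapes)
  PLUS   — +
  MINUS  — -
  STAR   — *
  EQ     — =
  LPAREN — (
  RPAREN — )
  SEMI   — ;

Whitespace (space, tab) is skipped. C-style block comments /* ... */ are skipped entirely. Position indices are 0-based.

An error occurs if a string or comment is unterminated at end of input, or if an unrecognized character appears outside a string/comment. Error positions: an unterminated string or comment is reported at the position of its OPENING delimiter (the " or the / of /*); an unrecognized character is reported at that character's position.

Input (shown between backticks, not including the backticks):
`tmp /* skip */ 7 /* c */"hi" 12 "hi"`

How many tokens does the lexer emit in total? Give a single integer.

pos=0: emit ID 'tmp' (now at pos=3)
pos=4: enter COMMENT mode (saw '/*')
exit COMMENT mode (now at pos=14)
pos=15: emit NUM '7' (now at pos=16)
pos=17: enter COMMENT mode (saw '/*')
exit COMMENT mode (now at pos=24)
pos=24: enter STRING mode
pos=24: emit STR "hi" (now at pos=28)
pos=29: emit NUM '12' (now at pos=31)
pos=32: enter STRING mode
pos=32: emit STR "hi" (now at pos=36)
DONE. 5 tokens: [ID, NUM, STR, NUM, STR]

Answer: 5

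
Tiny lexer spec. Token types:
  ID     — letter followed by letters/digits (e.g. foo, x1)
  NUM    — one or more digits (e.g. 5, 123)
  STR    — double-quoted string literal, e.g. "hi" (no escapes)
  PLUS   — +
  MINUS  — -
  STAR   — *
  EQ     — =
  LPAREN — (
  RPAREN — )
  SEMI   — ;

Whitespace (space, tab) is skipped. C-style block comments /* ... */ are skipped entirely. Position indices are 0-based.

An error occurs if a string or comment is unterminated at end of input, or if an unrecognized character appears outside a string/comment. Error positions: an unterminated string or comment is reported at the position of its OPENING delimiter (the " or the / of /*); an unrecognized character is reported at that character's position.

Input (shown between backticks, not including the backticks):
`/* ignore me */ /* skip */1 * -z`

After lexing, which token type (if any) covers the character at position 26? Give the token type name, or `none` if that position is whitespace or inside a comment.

pos=0: enter COMMENT mode (saw '/*')
exit COMMENT mode (now at pos=15)
pos=16: enter COMMENT mode (saw '/*')
exit COMMENT mode (now at pos=26)
pos=26: emit NUM '1' (now at pos=27)
pos=28: emit STAR '*'
pos=30: emit MINUS '-'
pos=31: emit ID 'z' (now at pos=32)
DONE. 4 tokens: [NUM, STAR, MINUS, ID]
Position 26: char is '1' -> NUM

Answer: NUM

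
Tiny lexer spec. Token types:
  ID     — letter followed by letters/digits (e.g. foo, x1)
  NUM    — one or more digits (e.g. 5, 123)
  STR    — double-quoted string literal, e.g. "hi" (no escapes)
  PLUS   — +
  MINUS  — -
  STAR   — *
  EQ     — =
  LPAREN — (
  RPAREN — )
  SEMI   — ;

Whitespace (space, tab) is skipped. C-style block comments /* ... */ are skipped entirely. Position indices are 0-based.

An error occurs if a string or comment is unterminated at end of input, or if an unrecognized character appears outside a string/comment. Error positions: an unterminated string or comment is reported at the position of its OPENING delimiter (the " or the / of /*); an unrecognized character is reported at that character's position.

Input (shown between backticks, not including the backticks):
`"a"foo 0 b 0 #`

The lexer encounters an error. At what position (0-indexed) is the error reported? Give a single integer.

pos=0: enter STRING mode
pos=0: emit STR "a" (now at pos=3)
pos=3: emit ID 'foo' (now at pos=6)
pos=7: emit NUM '0' (now at pos=8)
pos=9: emit ID 'b' (now at pos=10)
pos=11: emit NUM '0' (now at pos=12)
pos=13: ERROR — unrecognized char '#'

Answer: 13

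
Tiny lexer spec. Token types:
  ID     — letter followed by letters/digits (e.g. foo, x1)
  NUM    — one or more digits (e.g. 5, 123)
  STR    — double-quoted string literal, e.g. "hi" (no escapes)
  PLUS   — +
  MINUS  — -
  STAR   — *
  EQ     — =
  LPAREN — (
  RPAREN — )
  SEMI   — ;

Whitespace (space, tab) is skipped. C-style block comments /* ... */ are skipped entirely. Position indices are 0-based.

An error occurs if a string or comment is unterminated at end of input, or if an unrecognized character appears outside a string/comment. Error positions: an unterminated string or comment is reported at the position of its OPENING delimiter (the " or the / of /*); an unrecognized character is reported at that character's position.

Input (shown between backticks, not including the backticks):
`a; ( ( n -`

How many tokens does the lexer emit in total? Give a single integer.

Answer: 6

Derivation:
pos=0: emit ID 'a' (now at pos=1)
pos=1: emit SEMI ';'
pos=3: emit LPAREN '('
pos=5: emit LPAREN '('
pos=7: emit ID 'n' (now at pos=8)
pos=9: emit MINUS '-'
DONE. 6 tokens: [ID, SEMI, LPAREN, LPAREN, ID, MINUS]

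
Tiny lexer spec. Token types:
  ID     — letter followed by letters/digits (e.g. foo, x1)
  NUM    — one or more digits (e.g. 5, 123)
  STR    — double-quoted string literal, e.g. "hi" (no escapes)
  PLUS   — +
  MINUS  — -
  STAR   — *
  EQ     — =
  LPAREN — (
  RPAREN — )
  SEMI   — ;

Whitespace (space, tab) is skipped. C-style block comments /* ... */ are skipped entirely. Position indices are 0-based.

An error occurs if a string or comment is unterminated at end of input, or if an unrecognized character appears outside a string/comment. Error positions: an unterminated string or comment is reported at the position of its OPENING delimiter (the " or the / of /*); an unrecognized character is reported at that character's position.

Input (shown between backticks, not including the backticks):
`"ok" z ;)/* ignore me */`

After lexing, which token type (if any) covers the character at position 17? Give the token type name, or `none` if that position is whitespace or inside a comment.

pos=0: enter STRING mode
pos=0: emit STR "ok" (now at pos=4)
pos=5: emit ID 'z' (now at pos=6)
pos=7: emit SEMI ';'
pos=8: emit RPAREN ')'
pos=9: enter COMMENT mode (saw '/*')
exit COMMENT mode (now at pos=24)
DONE. 4 tokens: [STR, ID, SEMI, RPAREN]
Position 17: char is 'e' -> none

Answer: none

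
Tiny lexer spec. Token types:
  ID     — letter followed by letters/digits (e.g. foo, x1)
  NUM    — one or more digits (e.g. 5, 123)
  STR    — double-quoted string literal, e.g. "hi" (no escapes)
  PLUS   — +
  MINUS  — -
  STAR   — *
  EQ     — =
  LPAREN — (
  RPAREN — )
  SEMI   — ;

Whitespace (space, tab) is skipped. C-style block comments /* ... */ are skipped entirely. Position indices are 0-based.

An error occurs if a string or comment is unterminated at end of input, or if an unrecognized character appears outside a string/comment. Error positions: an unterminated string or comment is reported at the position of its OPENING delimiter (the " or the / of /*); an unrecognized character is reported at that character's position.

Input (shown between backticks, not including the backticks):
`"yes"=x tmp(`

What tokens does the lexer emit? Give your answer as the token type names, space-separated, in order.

pos=0: enter STRING mode
pos=0: emit STR "yes" (now at pos=5)
pos=5: emit EQ '='
pos=6: emit ID 'x' (now at pos=7)
pos=8: emit ID 'tmp' (now at pos=11)
pos=11: emit LPAREN '('
DONE. 5 tokens: [STR, EQ, ID, ID, LPAREN]

Answer: STR EQ ID ID LPAREN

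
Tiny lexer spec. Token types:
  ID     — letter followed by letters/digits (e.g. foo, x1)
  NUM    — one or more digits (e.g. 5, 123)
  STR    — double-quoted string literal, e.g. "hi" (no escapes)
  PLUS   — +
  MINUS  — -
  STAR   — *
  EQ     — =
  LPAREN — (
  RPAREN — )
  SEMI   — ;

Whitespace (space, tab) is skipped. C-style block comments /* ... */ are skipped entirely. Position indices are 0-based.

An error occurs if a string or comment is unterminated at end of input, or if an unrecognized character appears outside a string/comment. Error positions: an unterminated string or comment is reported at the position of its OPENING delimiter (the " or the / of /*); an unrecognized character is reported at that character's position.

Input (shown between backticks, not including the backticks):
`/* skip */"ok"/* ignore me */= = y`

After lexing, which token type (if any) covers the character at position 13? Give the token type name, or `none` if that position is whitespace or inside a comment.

pos=0: enter COMMENT mode (saw '/*')
exit COMMENT mode (now at pos=10)
pos=10: enter STRING mode
pos=10: emit STR "ok" (now at pos=14)
pos=14: enter COMMENT mode (saw '/*')
exit COMMENT mode (now at pos=29)
pos=29: emit EQ '='
pos=31: emit EQ '='
pos=33: emit ID 'y' (now at pos=34)
DONE. 4 tokens: [STR, EQ, EQ, ID]
Position 13: char is '"' -> STR

Answer: STR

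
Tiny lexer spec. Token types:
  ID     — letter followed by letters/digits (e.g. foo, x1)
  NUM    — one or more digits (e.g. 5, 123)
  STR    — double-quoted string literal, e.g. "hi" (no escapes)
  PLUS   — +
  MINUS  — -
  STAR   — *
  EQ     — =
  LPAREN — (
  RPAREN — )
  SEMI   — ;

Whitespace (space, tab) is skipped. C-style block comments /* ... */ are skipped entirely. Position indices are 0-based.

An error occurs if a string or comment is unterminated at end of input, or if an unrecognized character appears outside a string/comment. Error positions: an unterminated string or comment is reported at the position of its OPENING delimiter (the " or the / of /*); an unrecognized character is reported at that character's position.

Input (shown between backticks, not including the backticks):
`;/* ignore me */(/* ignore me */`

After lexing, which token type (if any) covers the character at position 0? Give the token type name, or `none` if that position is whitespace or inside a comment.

pos=0: emit SEMI ';'
pos=1: enter COMMENT mode (saw '/*')
exit COMMENT mode (now at pos=16)
pos=16: emit LPAREN '('
pos=17: enter COMMENT mode (saw '/*')
exit COMMENT mode (now at pos=32)
DONE. 2 tokens: [SEMI, LPAREN]
Position 0: char is ';' -> SEMI

Answer: SEMI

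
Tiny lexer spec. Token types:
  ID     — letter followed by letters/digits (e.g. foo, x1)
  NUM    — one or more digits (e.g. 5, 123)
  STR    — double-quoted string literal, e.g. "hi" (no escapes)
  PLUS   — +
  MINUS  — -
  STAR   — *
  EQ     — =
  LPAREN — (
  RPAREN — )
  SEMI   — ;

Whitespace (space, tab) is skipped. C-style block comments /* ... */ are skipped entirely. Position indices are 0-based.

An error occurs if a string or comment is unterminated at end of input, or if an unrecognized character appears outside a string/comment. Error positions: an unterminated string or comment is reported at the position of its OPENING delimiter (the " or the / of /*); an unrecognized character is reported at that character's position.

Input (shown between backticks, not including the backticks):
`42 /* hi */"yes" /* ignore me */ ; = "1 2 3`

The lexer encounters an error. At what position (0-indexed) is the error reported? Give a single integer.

Answer: 37

Derivation:
pos=0: emit NUM '42' (now at pos=2)
pos=3: enter COMMENT mode (saw '/*')
exit COMMENT mode (now at pos=11)
pos=11: enter STRING mode
pos=11: emit STR "yes" (now at pos=16)
pos=17: enter COMMENT mode (saw '/*')
exit COMMENT mode (now at pos=32)
pos=33: emit SEMI ';'
pos=35: emit EQ '='
pos=37: enter STRING mode
pos=37: ERROR — unterminated string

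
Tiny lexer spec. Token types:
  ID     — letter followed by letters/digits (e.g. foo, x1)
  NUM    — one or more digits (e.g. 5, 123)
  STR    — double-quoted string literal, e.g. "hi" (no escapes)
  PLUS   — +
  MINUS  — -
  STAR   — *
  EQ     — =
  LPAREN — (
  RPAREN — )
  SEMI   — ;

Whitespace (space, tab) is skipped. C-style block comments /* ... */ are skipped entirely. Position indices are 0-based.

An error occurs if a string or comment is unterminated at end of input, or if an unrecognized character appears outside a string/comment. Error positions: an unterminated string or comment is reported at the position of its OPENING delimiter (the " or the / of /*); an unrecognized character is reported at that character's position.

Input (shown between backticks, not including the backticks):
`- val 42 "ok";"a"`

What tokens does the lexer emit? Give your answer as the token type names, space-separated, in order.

pos=0: emit MINUS '-'
pos=2: emit ID 'val' (now at pos=5)
pos=6: emit NUM '42' (now at pos=8)
pos=9: enter STRING mode
pos=9: emit STR "ok" (now at pos=13)
pos=13: emit SEMI ';'
pos=14: enter STRING mode
pos=14: emit STR "a" (now at pos=17)
DONE. 6 tokens: [MINUS, ID, NUM, STR, SEMI, STR]

Answer: MINUS ID NUM STR SEMI STR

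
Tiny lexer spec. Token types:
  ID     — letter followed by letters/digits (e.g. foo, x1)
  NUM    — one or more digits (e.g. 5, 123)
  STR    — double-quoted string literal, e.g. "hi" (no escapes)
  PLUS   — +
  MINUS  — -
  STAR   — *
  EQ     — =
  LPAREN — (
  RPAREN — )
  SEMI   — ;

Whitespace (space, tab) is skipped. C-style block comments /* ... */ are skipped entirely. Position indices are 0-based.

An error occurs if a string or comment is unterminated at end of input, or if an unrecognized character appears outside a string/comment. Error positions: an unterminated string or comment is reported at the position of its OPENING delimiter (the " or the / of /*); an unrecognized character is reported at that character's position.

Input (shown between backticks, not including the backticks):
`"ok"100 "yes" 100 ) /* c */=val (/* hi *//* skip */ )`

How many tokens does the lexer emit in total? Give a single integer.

Answer: 9

Derivation:
pos=0: enter STRING mode
pos=0: emit STR "ok" (now at pos=4)
pos=4: emit NUM '100' (now at pos=7)
pos=8: enter STRING mode
pos=8: emit STR "yes" (now at pos=13)
pos=14: emit NUM '100' (now at pos=17)
pos=18: emit RPAREN ')'
pos=20: enter COMMENT mode (saw '/*')
exit COMMENT mode (now at pos=27)
pos=27: emit EQ '='
pos=28: emit ID 'val' (now at pos=31)
pos=32: emit LPAREN '('
pos=33: enter COMMENT mode (saw '/*')
exit COMMENT mode (now at pos=41)
pos=41: enter COMMENT mode (saw '/*')
exit COMMENT mode (now at pos=51)
pos=52: emit RPAREN ')'
DONE. 9 tokens: [STR, NUM, STR, NUM, RPAREN, EQ, ID, LPAREN, RPAREN]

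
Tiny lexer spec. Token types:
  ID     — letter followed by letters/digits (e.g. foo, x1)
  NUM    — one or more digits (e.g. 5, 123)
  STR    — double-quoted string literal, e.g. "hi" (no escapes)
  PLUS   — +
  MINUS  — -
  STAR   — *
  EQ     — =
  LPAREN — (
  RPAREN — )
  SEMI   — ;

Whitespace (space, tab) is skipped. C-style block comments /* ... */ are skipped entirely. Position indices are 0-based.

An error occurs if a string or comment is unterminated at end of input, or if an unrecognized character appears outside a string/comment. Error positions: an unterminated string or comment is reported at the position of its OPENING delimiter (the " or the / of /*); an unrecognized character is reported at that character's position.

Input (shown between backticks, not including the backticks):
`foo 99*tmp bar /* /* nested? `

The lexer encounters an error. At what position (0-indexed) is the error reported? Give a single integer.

pos=0: emit ID 'foo' (now at pos=3)
pos=4: emit NUM '99' (now at pos=6)
pos=6: emit STAR '*'
pos=7: emit ID 'tmp' (now at pos=10)
pos=11: emit ID 'bar' (now at pos=14)
pos=15: enter COMMENT mode (saw '/*')
pos=15: ERROR — unterminated comment (reached EOF)

Answer: 15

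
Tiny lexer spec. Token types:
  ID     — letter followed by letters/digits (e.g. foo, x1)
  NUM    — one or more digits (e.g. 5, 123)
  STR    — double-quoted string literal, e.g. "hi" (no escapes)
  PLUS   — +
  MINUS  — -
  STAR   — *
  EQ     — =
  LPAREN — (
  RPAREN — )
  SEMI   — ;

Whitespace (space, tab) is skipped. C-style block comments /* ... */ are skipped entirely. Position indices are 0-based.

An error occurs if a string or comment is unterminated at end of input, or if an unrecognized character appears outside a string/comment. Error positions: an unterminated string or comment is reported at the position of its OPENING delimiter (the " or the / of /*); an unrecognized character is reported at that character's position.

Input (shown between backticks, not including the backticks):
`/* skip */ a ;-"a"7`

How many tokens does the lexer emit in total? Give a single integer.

Answer: 5

Derivation:
pos=0: enter COMMENT mode (saw '/*')
exit COMMENT mode (now at pos=10)
pos=11: emit ID 'a' (now at pos=12)
pos=13: emit SEMI ';'
pos=14: emit MINUS '-'
pos=15: enter STRING mode
pos=15: emit STR "a" (now at pos=18)
pos=18: emit NUM '7' (now at pos=19)
DONE. 5 tokens: [ID, SEMI, MINUS, STR, NUM]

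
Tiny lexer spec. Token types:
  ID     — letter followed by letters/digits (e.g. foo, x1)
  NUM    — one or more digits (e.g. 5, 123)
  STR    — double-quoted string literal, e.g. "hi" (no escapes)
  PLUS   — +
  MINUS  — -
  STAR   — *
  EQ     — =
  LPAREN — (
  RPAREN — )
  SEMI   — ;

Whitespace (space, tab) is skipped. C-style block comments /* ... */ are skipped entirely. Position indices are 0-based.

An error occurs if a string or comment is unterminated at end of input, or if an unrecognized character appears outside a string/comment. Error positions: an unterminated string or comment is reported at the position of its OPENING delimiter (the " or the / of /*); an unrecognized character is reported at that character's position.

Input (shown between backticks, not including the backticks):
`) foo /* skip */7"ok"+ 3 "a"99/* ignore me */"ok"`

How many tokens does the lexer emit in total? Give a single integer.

Answer: 9

Derivation:
pos=0: emit RPAREN ')'
pos=2: emit ID 'foo' (now at pos=5)
pos=6: enter COMMENT mode (saw '/*')
exit COMMENT mode (now at pos=16)
pos=16: emit NUM '7' (now at pos=17)
pos=17: enter STRING mode
pos=17: emit STR "ok" (now at pos=21)
pos=21: emit PLUS '+'
pos=23: emit NUM '3' (now at pos=24)
pos=25: enter STRING mode
pos=25: emit STR "a" (now at pos=28)
pos=28: emit NUM '99' (now at pos=30)
pos=30: enter COMMENT mode (saw '/*')
exit COMMENT mode (now at pos=45)
pos=45: enter STRING mode
pos=45: emit STR "ok" (now at pos=49)
DONE. 9 tokens: [RPAREN, ID, NUM, STR, PLUS, NUM, STR, NUM, STR]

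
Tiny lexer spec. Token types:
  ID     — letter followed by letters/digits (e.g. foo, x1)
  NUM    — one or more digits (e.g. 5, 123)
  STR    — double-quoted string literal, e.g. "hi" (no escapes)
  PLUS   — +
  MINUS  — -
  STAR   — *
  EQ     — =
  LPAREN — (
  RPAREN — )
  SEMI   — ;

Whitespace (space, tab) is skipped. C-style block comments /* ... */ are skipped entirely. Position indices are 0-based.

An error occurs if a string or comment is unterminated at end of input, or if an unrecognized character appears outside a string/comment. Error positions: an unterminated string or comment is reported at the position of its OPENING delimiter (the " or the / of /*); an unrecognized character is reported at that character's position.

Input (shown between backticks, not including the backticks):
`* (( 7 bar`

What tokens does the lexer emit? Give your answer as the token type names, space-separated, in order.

pos=0: emit STAR '*'
pos=2: emit LPAREN '('
pos=3: emit LPAREN '('
pos=5: emit NUM '7' (now at pos=6)
pos=7: emit ID 'bar' (now at pos=10)
DONE. 5 tokens: [STAR, LPAREN, LPAREN, NUM, ID]

Answer: STAR LPAREN LPAREN NUM ID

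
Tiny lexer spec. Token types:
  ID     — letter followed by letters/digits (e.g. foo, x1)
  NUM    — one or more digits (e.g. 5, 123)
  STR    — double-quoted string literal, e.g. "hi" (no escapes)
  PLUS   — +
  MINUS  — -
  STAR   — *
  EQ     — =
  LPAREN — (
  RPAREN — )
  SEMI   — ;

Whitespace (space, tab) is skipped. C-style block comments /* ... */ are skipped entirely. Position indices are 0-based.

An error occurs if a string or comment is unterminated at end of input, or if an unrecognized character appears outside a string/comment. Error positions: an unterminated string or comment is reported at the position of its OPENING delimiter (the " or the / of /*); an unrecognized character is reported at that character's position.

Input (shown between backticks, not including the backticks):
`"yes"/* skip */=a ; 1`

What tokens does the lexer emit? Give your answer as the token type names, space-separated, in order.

pos=0: enter STRING mode
pos=0: emit STR "yes" (now at pos=5)
pos=5: enter COMMENT mode (saw '/*')
exit COMMENT mode (now at pos=15)
pos=15: emit EQ '='
pos=16: emit ID 'a' (now at pos=17)
pos=18: emit SEMI ';'
pos=20: emit NUM '1' (now at pos=21)
DONE. 5 tokens: [STR, EQ, ID, SEMI, NUM]

Answer: STR EQ ID SEMI NUM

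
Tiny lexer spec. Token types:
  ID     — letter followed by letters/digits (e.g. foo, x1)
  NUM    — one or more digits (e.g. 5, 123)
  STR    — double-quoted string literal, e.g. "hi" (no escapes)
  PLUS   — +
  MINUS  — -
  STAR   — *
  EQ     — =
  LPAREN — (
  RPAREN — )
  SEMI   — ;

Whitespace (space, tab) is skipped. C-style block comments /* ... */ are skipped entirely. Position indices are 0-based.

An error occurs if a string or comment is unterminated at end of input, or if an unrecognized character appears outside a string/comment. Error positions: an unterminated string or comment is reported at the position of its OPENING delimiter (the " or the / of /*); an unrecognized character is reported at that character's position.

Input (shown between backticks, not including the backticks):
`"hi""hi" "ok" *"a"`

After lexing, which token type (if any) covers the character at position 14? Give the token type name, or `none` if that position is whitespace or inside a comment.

Answer: STAR

Derivation:
pos=0: enter STRING mode
pos=0: emit STR "hi" (now at pos=4)
pos=4: enter STRING mode
pos=4: emit STR "hi" (now at pos=8)
pos=9: enter STRING mode
pos=9: emit STR "ok" (now at pos=13)
pos=14: emit STAR '*'
pos=15: enter STRING mode
pos=15: emit STR "a" (now at pos=18)
DONE. 5 tokens: [STR, STR, STR, STAR, STR]
Position 14: char is '*' -> STAR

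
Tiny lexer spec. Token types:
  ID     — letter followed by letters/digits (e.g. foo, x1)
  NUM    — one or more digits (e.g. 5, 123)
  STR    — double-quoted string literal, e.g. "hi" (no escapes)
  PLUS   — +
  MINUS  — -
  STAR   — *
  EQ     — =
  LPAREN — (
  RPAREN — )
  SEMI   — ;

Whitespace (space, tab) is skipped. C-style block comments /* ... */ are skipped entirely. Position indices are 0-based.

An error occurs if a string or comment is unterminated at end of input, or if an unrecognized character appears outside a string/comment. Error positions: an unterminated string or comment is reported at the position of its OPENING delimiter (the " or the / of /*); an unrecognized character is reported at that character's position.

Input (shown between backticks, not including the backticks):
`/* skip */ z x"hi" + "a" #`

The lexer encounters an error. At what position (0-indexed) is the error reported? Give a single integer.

pos=0: enter COMMENT mode (saw '/*')
exit COMMENT mode (now at pos=10)
pos=11: emit ID 'z' (now at pos=12)
pos=13: emit ID 'x' (now at pos=14)
pos=14: enter STRING mode
pos=14: emit STR "hi" (now at pos=18)
pos=19: emit PLUS '+'
pos=21: enter STRING mode
pos=21: emit STR "a" (now at pos=24)
pos=25: ERROR — unrecognized char '#'

Answer: 25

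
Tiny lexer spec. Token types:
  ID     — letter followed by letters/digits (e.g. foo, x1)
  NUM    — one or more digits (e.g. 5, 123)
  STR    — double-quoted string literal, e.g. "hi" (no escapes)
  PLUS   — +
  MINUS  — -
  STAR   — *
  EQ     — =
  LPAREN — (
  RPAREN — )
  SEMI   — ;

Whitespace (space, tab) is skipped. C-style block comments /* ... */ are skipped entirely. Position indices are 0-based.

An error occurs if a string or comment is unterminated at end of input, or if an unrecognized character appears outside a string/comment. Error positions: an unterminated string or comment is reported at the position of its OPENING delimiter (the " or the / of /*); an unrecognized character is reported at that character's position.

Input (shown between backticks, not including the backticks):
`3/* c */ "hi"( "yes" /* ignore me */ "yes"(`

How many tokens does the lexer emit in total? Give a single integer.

pos=0: emit NUM '3' (now at pos=1)
pos=1: enter COMMENT mode (saw '/*')
exit COMMENT mode (now at pos=8)
pos=9: enter STRING mode
pos=9: emit STR "hi" (now at pos=13)
pos=13: emit LPAREN '('
pos=15: enter STRING mode
pos=15: emit STR "yes" (now at pos=20)
pos=21: enter COMMENT mode (saw '/*')
exit COMMENT mode (now at pos=36)
pos=37: enter STRING mode
pos=37: emit STR "yes" (now at pos=42)
pos=42: emit LPAREN '('
DONE. 6 tokens: [NUM, STR, LPAREN, STR, STR, LPAREN]

Answer: 6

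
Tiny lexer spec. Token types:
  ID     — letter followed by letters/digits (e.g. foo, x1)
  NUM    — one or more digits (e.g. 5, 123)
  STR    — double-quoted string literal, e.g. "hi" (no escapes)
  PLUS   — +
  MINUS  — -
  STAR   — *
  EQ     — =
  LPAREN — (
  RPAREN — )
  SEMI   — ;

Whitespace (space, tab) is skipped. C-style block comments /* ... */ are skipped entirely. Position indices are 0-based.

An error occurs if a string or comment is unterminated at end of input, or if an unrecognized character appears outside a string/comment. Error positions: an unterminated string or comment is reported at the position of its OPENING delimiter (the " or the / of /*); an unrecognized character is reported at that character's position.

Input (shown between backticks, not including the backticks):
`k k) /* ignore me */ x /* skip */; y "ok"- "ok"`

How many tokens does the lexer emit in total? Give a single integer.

pos=0: emit ID 'k' (now at pos=1)
pos=2: emit ID 'k' (now at pos=3)
pos=3: emit RPAREN ')'
pos=5: enter COMMENT mode (saw '/*')
exit COMMENT mode (now at pos=20)
pos=21: emit ID 'x' (now at pos=22)
pos=23: enter COMMENT mode (saw '/*')
exit COMMENT mode (now at pos=33)
pos=33: emit SEMI ';'
pos=35: emit ID 'y' (now at pos=36)
pos=37: enter STRING mode
pos=37: emit STR "ok" (now at pos=41)
pos=41: emit MINUS '-'
pos=43: enter STRING mode
pos=43: emit STR "ok" (now at pos=47)
DONE. 9 tokens: [ID, ID, RPAREN, ID, SEMI, ID, STR, MINUS, STR]

Answer: 9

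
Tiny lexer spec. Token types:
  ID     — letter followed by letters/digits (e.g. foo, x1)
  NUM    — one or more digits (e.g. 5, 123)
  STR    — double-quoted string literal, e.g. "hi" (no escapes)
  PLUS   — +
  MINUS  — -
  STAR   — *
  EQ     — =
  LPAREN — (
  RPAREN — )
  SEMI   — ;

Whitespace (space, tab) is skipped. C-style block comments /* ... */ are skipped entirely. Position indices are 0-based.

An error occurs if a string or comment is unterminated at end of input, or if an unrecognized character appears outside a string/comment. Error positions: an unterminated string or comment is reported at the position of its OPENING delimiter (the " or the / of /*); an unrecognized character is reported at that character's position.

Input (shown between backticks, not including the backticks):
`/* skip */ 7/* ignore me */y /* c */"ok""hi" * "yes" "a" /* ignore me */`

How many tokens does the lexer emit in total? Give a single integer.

pos=0: enter COMMENT mode (saw '/*')
exit COMMENT mode (now at pos=10)
pos=11: emit NUM '7' (now at pos=12)
pos=12: enter COMMENT mode (saw '/*')
exit COMMENT mode (now at pos=27)
pos=27: emit ID 'y' (now at pos=28)
pos=29: enter COMMENT mode (saw '/*')
exit COMMENT mode (now at pos=36)
pos=36: enter STRING mode
pos=36: emit STR "ok" (now at pos=40)
pos=40: enter STRING mode
pos=40: emit STR "hi" (now at pos=44)
pos=45: emit STAR '*'
pos=47: enter STRING mode
pos=47: emit STR "yes" (now at pos=52)
pos=53: enter STRING mode
pos=53: emit STR "a" (now at pos=56)
pos=57: enter COMMENT mode (saw '/*')
exit COMMENT mode (now at pos=72)
DONE. 7 tokens: [NUM, ID, STR, STR, STAR, STR, STR]

Answer: 7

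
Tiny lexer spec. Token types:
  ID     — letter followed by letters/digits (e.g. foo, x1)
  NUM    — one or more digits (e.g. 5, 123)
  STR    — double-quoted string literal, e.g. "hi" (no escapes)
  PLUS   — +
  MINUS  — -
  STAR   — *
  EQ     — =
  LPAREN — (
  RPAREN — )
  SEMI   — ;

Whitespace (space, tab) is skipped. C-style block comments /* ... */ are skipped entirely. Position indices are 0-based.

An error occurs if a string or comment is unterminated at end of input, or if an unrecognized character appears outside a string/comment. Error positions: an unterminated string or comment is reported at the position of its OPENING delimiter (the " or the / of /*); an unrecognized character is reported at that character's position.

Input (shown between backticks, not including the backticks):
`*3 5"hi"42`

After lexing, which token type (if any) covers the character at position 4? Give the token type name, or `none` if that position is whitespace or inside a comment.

pos=0: emit STAR '*'
pos=1: emit NUM '3' (now at pos=2)
pos=3: emit NUM '5' (now at pos=4)
pos=4: enter STRING mode
pos=4: emit STR "hi" (now at pos=8)
pos=8: emit NUM '42' (now at pos=10)
DONE. 5 tokens: [STAR, NUM, NUM, STR, NUM]
Position 4: char is '"' -> STR

Answer: STR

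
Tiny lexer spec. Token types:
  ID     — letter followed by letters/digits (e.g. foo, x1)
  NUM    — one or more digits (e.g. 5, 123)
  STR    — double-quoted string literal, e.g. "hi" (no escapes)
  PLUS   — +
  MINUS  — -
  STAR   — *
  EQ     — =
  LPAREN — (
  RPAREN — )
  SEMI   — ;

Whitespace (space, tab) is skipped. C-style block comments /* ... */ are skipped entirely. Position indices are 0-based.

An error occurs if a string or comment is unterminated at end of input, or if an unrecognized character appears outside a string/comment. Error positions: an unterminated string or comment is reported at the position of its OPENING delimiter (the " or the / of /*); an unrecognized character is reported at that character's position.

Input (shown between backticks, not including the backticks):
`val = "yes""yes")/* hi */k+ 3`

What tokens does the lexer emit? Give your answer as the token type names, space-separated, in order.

Answer: ID EQ STR STR RPAREN ID PLUS NUM

Derivation:
pos=0: emit ID 'val' (now at pos=3)
pos=4: emit EQ '='
pos=6: enter STRING mode
pos=6: emit STR "yes" (now at pos=11)
pos=11: enter STRING mode
pos=11: emit STR "yes" (now at pos=16)
pos=16: emit RPAREN ')'
pos=17: enter COMMENT mode (saw '/*')
exit COMMENT mode (now at pos=25)
pos=25: emit ID 'k' (now at pos=26)
pos=26: emit PLUS '+'
pos=28: emit NUM '3' (now at pos=29)
DONE. 8 tokens: [ID, EQ, STR, STR, RPAREN, ID, PLUS, NUM]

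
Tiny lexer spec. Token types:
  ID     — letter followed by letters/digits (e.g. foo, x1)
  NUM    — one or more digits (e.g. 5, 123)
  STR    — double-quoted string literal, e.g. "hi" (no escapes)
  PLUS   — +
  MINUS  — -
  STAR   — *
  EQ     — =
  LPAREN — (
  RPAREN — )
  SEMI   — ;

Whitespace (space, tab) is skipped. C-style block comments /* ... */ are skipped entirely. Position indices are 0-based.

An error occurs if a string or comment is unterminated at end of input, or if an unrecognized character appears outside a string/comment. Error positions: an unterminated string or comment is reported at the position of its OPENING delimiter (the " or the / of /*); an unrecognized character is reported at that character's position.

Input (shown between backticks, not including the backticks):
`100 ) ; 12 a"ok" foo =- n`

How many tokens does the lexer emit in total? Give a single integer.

pos=0: emit NUM '100' (now at pos=3)
pos=4: emit RPAREN ')'
pos=6: emit SEMI ';'
pos=8: emit NUM '12' (now at pos=10)
pos=11: emit ID 'a' (now at pos=12)
pos=12: enter STRING mode
pos=12: emit STR "ok" (now at pos=16)
pos=17: emit ID 'foo' (now at pos=20)
pos=21: emit EQ '='
pos=22: emit MINUS '-'
pos=24: emit ID 'n' (now at pos=25)
DONE. 10 tokens: [NUM, RPAREN, SEMI, NUM, ID, STR, ID, EQ, MINUS, ID]

Answer: 10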